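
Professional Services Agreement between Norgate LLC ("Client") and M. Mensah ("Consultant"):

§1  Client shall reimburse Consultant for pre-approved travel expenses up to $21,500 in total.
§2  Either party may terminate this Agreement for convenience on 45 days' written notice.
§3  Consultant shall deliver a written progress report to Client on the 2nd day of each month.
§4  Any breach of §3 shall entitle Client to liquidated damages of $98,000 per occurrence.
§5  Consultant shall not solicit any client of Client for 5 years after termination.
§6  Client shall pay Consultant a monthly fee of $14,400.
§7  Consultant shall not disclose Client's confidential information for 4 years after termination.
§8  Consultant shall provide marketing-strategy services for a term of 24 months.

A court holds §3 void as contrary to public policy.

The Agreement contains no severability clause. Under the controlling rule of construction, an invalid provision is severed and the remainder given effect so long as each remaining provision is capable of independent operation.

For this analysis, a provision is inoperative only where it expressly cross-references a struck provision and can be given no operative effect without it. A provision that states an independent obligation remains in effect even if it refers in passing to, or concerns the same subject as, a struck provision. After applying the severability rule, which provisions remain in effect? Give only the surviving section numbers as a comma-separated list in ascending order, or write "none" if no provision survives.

§3 is struck. The whole of §4 is the liquidated-damages amount, defined by reference to §3, so §4 cannot stand once §3 is removed. Under the stated default rule, only provisions that cannot operate independently fall away; the rest are enforced. That leaves §1, §2, §5, §6, §7, and §8 in effect.

1, 2, 5, 6, 7, 8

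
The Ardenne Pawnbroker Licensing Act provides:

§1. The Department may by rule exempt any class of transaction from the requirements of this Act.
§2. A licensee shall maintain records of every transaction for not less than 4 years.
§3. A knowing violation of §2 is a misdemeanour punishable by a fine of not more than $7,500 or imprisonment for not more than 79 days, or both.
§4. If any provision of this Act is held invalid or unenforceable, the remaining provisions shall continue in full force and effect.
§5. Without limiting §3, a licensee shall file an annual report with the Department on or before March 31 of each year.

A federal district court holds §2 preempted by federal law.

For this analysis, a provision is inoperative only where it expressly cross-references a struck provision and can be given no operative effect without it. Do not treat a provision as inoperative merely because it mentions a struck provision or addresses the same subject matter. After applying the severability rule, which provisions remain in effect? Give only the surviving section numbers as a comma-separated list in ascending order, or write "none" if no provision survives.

§2 is struck. §3 merely fixes the criminal penalty for violating §2; with §2 gone it has nothing to operate on and falls away. §5 mentions §3 but its own obligation stands independently of §3, so §5 is not affected. §4 is a severability clause and preserves every provision that can still be given independent effect. That leaves §1, §4, and §5 in effect.

1, 4, 5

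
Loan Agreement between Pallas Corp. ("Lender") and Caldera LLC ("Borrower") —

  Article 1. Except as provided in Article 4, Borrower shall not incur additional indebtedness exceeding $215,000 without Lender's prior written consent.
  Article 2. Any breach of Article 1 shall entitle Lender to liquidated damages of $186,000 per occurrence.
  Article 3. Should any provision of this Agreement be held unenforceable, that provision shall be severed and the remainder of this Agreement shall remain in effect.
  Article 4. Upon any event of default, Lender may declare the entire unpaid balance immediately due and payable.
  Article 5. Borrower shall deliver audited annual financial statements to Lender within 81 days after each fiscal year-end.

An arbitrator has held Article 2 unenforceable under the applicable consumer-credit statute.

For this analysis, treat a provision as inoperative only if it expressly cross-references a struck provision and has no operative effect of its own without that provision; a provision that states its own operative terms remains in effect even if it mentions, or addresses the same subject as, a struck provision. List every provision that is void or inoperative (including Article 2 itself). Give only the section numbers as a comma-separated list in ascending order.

2

Article 2 is struck. No other provision's operative terms depend on Article 2. Under the severability clause in Article 3, the remaining provisions continue in force. Article 1, Article 3, Article 4, and Article 5 remain in effect.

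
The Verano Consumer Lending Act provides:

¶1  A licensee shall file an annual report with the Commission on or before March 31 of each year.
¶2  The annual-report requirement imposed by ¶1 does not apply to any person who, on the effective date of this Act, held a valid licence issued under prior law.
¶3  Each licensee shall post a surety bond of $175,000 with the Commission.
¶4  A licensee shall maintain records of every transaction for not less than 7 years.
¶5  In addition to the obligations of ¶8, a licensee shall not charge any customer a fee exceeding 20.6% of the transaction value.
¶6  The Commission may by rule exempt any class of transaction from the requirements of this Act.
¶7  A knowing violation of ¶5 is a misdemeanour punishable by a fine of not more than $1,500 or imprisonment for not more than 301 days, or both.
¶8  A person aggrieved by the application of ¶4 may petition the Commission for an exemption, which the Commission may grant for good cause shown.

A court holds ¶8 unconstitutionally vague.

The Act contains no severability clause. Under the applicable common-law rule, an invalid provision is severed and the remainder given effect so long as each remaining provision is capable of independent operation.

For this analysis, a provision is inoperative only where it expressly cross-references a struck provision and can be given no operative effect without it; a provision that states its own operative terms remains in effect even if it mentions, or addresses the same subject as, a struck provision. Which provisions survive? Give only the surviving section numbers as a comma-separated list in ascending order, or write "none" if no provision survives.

1, 2, 3, 4, 5, 6, 7

¶8 is struck. ¶5 mentions ¶8 but its own obligation stands independently of ¶8, so ¶5 is not affected. No other provision's operative terms depend on ¶8. With no severability clause, the stated default rule severs what cannot stand and enforces each remaining provision that can operate on its own. The provisions still in force are ¶1, ¶2, ¶3, ¶4, ¶5, ¶6, and ¶7.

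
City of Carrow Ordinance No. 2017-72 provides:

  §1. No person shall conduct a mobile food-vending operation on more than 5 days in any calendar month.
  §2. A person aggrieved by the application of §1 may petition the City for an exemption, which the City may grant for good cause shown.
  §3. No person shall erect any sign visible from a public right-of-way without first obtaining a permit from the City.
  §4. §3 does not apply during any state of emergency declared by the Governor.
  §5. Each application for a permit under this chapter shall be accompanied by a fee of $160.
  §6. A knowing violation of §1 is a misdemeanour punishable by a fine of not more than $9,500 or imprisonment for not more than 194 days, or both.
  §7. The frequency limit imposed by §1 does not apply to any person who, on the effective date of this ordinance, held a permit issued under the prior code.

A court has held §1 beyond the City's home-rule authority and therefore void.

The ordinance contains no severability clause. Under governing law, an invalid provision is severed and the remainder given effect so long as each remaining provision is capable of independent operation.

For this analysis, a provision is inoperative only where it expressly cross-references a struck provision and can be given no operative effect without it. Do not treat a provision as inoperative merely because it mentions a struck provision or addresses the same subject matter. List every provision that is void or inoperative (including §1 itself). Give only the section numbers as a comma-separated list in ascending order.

§1 is struck. §2 merely fixes the exemption procedure for §1; with §1 gone it has nothing to operate on and falls away. §6 merely fixes the criminal penalty for violating §1; with §1 gone it has nothing to operate on and falls away. §7 has no operative effect of its own apart from §1 and is therefore inoperative. Under the stated default rule, only provisions that cannot operate independently fall away; the rest are enforced. That leaves §3, §4, and §5 in effect.

1, 2, 6, 7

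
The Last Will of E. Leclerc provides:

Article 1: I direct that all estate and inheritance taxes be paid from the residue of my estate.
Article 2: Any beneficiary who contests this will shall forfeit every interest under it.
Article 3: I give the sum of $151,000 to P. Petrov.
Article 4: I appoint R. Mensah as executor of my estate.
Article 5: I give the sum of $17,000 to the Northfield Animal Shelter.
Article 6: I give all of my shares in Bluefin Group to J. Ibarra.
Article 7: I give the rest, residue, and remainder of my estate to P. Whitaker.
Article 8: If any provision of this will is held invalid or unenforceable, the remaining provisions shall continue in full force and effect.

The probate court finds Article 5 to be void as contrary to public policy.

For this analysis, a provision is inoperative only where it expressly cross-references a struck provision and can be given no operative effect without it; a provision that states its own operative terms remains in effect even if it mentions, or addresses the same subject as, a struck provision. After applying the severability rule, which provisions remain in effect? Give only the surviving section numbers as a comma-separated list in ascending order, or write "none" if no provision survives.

1, 2, 3, 4, 6, 7, 8

Article 5 is struck. Nothing else in the will is defined by reference to Article 5. Under the severability clause in Article 8, the remaining provisions continue in force. That leaves Article 1, Article 2, Article 3, Article 4, Article 6, Article 7, and Article 8 in effect.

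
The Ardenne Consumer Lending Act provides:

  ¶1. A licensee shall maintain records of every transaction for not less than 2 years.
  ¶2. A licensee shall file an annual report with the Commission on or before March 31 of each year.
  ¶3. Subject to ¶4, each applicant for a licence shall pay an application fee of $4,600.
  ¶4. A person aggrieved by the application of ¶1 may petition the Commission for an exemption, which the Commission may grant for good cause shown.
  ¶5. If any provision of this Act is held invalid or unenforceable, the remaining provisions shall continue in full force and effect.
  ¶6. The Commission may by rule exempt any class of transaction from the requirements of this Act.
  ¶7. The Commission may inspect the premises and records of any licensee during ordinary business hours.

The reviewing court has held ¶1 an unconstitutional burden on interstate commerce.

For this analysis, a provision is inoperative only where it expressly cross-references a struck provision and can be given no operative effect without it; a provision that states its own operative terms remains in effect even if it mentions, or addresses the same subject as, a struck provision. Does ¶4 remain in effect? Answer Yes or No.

No

¶1 is struck. ¶4 operates only by reference to ¶1, so it falls with ¶1. Although ¶3 refers to ¶4, its operative terms do not depend on ¶4, so it remains in effect. ¶5 is a severability clause and preserves every provision that can still be given independent effect. The provisions still in force are ¶2, ¶3, ¶5, ¶6, and ¶7. ¶4 is among the inoperative provisions, so the answer is no.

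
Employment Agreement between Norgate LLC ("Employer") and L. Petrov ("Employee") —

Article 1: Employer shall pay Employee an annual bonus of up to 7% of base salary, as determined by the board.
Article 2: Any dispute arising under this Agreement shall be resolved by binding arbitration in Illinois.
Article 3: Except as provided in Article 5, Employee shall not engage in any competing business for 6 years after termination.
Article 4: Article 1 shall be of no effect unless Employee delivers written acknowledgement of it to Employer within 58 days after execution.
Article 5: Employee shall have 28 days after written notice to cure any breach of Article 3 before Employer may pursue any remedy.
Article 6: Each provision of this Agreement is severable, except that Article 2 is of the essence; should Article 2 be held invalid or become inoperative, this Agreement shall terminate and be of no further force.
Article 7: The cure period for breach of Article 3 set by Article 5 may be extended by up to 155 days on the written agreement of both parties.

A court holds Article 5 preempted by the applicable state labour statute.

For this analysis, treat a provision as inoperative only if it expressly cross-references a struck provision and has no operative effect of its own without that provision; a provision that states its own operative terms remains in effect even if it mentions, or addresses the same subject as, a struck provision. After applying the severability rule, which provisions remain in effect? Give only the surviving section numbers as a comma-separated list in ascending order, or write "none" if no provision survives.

Article 5 is struck. Article 7 does nothing except set the extension of the cure period for breach of Article 3 by reference to Article 5; with Article 5 gone it has no independent effect and is inoperative. Article 3 mentions Article 5 but its own obligation stands independently of Article 5, so Article 3 is not affected. Article 6 makes Article 2 an essential term, but Article 2 is unaffected, so the severability proviso in Article 6 preserves the remaining provisions. That leaves Article 1, Article 2, Article 3, Article 4, and Article 6 in effect.

1, 2, 3, 4, 6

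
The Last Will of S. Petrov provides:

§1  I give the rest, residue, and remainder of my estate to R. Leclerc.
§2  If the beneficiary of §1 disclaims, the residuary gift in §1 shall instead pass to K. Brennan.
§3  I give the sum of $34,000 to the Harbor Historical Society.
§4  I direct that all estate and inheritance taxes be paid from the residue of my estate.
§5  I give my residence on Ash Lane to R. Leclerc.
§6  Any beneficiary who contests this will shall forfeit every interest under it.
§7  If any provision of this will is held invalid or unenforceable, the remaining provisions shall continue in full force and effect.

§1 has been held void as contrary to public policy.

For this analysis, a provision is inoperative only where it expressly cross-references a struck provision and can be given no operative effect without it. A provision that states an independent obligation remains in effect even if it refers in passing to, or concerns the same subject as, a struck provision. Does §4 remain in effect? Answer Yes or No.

§1 is struck. §2 operates only by reference to §1, so it falls with §1. §7 is a severability clause and preserves every provision that can still be given independent effect. §3, §4, §5, §6, and §7 remain in effect. §4 is among the surviving provisions, so the answer is yes.

Yes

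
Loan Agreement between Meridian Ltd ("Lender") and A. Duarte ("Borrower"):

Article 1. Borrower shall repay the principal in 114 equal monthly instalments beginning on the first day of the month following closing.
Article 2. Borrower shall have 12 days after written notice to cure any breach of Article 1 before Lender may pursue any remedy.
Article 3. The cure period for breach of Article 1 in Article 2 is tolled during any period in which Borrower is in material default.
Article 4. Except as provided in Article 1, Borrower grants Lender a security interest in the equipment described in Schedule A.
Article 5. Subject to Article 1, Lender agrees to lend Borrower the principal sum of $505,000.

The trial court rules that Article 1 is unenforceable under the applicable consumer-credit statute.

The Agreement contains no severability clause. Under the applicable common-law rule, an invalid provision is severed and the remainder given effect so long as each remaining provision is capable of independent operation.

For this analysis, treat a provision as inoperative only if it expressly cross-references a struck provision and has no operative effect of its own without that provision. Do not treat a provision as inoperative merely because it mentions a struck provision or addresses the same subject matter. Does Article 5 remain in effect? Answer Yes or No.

Article 1 is struck. Article 2 has no operative effect of its own apart from Article 1 and is therefore inoperative. Article 3 operates only by reference to Article 2, so it falls with Article 2. Article 5 mentions Article 1 but its own obligation stands independently of Article 1, so Article 5 is not affected. Although Article 4 refers to Article 1, its operative terms do not depend on Article 1, so it remains in effect. Under the stated default rule, only provisions that cannot operate independently fall away; the rest are enforced. Article 4 and Article 5 remain in effect. Article 5 is among the surviving provisions, so the answer is yes.

Yes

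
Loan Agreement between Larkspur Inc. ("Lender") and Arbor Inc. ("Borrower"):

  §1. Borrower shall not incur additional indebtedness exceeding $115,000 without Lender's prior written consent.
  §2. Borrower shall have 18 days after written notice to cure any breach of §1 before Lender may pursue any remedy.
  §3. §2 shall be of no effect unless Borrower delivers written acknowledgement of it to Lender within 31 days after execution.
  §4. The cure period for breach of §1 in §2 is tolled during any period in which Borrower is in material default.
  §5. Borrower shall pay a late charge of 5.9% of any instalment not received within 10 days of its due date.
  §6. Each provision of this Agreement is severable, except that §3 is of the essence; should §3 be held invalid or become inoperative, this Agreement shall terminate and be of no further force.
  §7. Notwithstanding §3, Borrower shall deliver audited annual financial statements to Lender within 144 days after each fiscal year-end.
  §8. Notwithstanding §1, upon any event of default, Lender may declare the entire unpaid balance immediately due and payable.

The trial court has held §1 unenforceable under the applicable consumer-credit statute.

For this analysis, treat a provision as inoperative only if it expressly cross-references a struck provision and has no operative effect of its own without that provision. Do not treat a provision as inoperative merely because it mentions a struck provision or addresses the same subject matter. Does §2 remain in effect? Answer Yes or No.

No

§1 is struck. §2 operates only by reference to §1, so it falls with §1. §3 merely fixes the acknowledgement condition for §2; with §2 gone it has nothing to operate on and falls away. §4 does nothing except set the tolling of the cure period for breach of §1 by reference to §2; with §2 gone it has no independent effect and is inoperative. §6 makes §3 an essential term, and §3 has been rendered inoperative by the cascade; under §6, the entire Agreement is therefore void. No provision of the Agreement survives. §2 is among the inoperative provisions, so the answer is no.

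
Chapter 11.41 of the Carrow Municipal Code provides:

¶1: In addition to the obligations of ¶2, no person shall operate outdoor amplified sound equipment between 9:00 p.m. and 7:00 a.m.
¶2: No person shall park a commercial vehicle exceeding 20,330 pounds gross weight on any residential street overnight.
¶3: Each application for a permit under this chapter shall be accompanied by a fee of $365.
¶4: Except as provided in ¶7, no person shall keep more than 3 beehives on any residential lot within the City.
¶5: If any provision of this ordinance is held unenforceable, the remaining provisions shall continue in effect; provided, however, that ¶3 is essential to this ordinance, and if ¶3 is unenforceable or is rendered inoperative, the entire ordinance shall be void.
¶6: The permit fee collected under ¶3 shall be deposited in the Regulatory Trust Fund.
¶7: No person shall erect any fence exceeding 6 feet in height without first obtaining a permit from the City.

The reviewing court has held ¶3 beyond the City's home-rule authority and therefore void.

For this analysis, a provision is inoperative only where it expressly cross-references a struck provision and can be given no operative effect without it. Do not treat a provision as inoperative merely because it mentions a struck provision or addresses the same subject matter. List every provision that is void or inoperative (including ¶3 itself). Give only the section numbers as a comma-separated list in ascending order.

1, 2, 3, 4, 5, 6, 7

¶3 is struck. ¶6 does nothing except set the disposition of the permit fee by reference to ¶3; with ¶3 gone it has no independent effect and is inoperative. ¶5 makes ¶3 an essential term, and ¶3 is the provision held invalid; under ¶5, the entire ordinance is therefore void. No provision of the ordinance survives.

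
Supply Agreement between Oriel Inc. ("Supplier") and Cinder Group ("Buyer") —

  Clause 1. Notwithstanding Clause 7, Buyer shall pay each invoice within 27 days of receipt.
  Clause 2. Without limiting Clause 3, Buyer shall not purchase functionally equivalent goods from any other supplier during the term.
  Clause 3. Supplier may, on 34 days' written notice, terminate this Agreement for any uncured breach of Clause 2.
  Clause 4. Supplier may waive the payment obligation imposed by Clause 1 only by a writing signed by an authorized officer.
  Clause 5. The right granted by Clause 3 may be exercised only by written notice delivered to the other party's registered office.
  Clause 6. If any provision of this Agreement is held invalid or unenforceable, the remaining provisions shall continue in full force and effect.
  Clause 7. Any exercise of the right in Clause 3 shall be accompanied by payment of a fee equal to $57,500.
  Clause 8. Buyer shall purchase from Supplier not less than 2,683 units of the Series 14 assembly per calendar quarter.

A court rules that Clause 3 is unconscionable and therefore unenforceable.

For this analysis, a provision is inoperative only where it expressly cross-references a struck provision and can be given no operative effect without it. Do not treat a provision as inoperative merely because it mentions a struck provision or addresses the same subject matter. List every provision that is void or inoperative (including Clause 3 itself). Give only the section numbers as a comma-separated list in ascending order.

3, 5, 7

Clause 3 is struck. The only function of Clause 5 is the notice requirement for Clause 3, so it cannot stand once Clause 3 is removed. Clause 7 operates only by reference to Clause 3, so it falls with Clause 3. Clause 1 mentions Clause 7 but its own obligation stands independently of Clause 7, so Clause 1 is not affected. Although Clause 2 refers to Clause 3, its operative terms do not depend on Clause 3, so it remains in effect. Under the severability clause in Clause 6, the remaining provisions continue in force. The provisions still in force are Clause 1, Clause 2, Clause 4, Clause 6, and Clause 8.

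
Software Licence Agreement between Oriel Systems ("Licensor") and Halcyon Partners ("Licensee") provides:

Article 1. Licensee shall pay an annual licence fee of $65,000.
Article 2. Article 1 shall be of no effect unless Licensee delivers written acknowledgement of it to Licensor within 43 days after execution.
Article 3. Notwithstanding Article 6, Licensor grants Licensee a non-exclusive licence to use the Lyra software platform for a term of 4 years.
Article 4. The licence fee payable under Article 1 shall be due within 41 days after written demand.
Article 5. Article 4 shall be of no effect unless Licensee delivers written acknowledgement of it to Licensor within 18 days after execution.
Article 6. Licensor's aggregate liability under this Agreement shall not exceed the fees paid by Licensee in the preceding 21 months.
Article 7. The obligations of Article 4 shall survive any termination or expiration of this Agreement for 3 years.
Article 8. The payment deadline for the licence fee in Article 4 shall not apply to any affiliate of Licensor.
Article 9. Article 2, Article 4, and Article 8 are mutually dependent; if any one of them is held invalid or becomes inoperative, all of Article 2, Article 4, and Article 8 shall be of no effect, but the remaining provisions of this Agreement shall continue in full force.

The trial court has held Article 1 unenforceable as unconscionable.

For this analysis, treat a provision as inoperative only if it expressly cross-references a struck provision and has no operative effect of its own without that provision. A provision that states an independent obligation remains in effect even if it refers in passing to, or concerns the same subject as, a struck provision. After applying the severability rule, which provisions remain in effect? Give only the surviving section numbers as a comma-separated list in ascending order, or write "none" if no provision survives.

3, 6, 9

Article 1 is struck. Article 2 has no operative effect of its own apart from Article 1 and is therefore inoperative. Article 4 does nothing except set the payment deadline for the licence fee by reference to Article 1; with Article 1 gone it has no independent effect and is inoperative. Article 5 has no operative effect of its own apart from Article 4 and is therefore inoperative. Article 7 merely fixes the survival period for Article 4; with Article 4 gone it has nothing to operate on and falls away. Article 8 operates only by reference to Article 4, so it falls with Article 4. Article 9 declares Article 2, Article 4, and Article 8 mutually dependent; since one of them has fallen, all of them are of no effect. The remainder continues in force under Article 9. That leaves Article 3, Article 6, and Article 9 in effect.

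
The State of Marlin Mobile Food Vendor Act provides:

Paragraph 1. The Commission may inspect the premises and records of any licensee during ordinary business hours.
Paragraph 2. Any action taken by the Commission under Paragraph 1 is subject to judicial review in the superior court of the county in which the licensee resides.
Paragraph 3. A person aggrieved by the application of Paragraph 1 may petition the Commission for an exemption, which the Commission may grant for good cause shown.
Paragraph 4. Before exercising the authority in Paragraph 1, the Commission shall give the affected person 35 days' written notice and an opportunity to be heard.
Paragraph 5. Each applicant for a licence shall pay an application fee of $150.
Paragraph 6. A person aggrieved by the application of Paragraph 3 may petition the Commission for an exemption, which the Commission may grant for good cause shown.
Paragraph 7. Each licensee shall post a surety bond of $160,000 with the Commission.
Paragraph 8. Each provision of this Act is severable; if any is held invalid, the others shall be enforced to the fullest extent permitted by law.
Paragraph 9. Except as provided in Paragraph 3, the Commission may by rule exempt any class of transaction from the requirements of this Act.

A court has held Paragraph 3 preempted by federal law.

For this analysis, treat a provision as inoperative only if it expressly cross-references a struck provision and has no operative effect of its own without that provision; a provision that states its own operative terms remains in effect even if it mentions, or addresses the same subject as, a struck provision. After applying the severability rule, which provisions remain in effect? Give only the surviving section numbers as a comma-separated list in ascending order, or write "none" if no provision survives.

1, 2, 4, 5, 7, 8, 9

Paragraph 3 is struck. Paragraph 6 has no operative effect of its own apart from Paragraph 3 and is therefore inoperative. Paragraph 9 mentions Paragraph 3 but its own obligation stands independently of Paragraph 3, so Paragraph 9 is not affected. Under the severability clause in Paragraph 8, the remaining provisions continue in force. That leaves Paragraph 1, Paragraph 2, Paragraph 4, Paragraph 5, Paragraph 7, Paragraph 8, and Paragraph 9 in effect.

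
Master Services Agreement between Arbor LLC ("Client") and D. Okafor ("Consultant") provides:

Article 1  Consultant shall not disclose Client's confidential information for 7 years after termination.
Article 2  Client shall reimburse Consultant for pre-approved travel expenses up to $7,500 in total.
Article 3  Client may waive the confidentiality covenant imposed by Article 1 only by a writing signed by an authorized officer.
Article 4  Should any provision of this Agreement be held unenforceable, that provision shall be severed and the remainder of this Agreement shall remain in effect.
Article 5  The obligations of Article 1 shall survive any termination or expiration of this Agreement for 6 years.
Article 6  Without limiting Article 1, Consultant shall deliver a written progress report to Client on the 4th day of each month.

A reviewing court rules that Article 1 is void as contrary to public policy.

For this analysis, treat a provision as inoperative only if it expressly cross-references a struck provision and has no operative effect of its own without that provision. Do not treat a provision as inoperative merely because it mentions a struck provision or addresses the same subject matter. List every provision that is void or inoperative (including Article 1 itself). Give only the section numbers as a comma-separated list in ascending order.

1, 3, 5

Article 1 is struck. Article 3 has no operative effect of its own apart from Article 1 and is therefore inoperative. Article 5 merely fixes the survival period for Article 1; with Article 1 gone it has nothing to operate on and falls away. Article 6 mentions Article 1 but its own obligation stands independently of Article 1, so Article 6 is not affected. Under the severability clause in Article 4, the remaining provisions continue in force. The provisions still in force are Article 2, Article 4, and Article 6.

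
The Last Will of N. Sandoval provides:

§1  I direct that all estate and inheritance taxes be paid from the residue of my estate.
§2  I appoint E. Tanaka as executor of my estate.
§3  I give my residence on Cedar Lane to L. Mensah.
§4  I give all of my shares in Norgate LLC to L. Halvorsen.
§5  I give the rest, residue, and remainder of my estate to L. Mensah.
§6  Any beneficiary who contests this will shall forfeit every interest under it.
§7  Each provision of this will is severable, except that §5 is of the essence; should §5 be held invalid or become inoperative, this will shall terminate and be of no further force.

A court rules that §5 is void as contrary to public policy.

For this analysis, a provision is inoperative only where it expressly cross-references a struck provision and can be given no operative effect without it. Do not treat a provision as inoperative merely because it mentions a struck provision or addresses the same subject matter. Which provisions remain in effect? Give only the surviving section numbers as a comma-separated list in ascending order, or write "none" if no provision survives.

§5 is struck. Nothing else in the will is defined by reference to §5. §7 makes §5 an essential term, and §5 is the provision held invalid; under §7, the entire will is therefore void. No provision of the will survives.

none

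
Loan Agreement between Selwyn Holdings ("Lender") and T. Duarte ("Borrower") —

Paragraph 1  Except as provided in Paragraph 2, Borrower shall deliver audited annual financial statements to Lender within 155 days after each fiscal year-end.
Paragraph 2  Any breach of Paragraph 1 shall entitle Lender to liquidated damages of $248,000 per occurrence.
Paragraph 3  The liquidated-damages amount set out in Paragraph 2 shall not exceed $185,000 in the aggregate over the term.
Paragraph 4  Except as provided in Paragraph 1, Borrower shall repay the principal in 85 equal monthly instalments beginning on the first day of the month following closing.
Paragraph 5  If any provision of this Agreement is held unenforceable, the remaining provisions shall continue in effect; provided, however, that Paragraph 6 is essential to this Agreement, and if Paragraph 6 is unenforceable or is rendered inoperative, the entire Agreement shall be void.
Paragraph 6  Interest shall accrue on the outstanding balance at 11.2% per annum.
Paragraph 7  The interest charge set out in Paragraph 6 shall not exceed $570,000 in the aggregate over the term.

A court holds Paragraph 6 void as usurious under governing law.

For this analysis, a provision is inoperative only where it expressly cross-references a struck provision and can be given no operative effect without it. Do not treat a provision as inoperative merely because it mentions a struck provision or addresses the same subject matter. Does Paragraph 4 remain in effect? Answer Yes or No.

Paragraph 6 is struck. Paragraph 7 operates only by reference to Paragraph 6, so it falls with Paragraph 6. Paragraph 5 makes Paragraph 6 an essential term, and Paragraph 6 is the provision held invalid; under Paragraph 5, the entire Agreement is therefore void. No provision of the Agreement survives. Paragraph 4 is among the inoperative provisions, so the answer is no.

No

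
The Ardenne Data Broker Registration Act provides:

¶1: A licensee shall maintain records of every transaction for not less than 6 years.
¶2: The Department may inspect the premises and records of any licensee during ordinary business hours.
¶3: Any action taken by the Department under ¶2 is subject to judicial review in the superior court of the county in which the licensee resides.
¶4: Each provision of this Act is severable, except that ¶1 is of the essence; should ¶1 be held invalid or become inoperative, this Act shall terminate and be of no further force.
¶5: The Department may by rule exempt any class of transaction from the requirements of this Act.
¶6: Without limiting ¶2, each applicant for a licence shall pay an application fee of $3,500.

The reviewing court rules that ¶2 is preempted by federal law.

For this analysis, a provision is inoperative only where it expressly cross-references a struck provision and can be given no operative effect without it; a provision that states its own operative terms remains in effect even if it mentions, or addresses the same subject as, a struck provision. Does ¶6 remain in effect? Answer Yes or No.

Yes

¶2 is struck. ¶3 merely fixes the judicial-review right for ¶2; with ¶2 gone it has nothing to operate on and falls away. ¶6 mentions ¶2 but its own obligation stands independently of ¶2, so ¶6 is not affected. ¶4 makes ¶1 an essential term, but ¶1 is unaffected, so the severability proviso in ¶4 preserves the remaining provisions. The provisions still in force are ¶1, ¶4, ¶5, and ¶6. ¶6 is among the surviving provisions, so the answer is yes.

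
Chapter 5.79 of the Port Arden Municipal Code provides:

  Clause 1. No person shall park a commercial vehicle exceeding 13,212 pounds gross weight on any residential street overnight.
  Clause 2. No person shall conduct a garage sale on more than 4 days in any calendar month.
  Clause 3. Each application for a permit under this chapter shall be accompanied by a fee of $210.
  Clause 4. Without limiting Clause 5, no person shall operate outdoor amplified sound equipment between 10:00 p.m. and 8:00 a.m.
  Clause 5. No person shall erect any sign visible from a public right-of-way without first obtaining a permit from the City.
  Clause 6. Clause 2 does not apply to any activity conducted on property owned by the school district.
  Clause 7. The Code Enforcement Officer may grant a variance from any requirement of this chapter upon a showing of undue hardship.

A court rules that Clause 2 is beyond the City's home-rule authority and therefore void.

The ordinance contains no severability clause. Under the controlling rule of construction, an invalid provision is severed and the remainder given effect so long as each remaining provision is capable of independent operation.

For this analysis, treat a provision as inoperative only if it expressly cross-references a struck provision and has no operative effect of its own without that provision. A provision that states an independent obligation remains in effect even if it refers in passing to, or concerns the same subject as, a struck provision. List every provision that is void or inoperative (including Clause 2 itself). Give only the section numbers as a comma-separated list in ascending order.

2, 6

Clause 2 is struck. Clause 6 operates only by reference to Clause 2, so it falls with Clause 2. Under the stated default rule, only provisions that cannot operate independently fall away; the rest are enforced. Clause 1, Clause 3, Clause 4, Clause 5, and Clause 7 remain in effect.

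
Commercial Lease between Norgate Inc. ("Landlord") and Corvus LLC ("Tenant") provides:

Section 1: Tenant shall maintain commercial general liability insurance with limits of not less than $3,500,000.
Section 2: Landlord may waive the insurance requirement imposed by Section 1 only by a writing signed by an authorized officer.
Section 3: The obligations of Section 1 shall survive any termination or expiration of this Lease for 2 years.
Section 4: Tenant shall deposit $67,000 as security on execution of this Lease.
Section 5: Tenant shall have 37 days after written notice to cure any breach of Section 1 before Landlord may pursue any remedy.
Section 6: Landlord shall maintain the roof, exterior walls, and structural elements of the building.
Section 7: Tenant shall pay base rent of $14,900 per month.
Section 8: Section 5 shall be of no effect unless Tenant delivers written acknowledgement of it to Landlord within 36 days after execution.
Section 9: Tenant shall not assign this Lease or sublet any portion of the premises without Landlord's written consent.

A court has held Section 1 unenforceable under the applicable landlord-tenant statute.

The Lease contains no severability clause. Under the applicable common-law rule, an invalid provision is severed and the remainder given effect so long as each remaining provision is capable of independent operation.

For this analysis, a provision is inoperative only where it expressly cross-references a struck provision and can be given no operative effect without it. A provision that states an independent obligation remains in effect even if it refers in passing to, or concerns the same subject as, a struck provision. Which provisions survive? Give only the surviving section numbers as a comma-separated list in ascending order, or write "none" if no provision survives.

4, 6, 7, 9

Section 1 is struck. Section 2 merely fixes the waiver condition for Section 1; with Section 1 gone it has nothing to operate on and falls away. Section 3 has no operative effect of its own apart from Section 1 and is therefore inoperative. The only function of Section 5 is the cure period for breach of Section 1, so it cannot stand once Section 1 is removed. Section 8 has no operative effect of its own apart from Section 5 and is therefore inoperative. With no severability clause, the stated default rule severs what cannot stand and enforces each remaining provision that can operate on its own. That leaves Section 4, Section 6, Section 7, and Section 9 in effect.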